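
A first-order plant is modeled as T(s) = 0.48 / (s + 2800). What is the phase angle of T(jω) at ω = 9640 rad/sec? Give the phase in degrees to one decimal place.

∠(j9640 + 2800) = arctan(9640/2800) = 73.80°
∠T(j9640) = −73.80° = -73.80°

-73.8°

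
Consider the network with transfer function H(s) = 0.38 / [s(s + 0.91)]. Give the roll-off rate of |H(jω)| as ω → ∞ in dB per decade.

With 0 zeros and 2 poles, the high-frequency asymptotic slope is 20 × (0 − 2) = -40 dB/decade.

-40 dB/decade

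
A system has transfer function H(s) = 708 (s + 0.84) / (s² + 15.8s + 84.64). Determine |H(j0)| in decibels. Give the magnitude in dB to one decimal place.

16.9 dB

H(0) = 708 × 0.84 / 84.64 = 7.0265
20 log₁₀(7.0265) = 16.93 dB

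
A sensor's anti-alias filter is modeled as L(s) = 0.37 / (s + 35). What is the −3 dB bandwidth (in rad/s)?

For a single-pole low-pass, the −3 dB point is at the pole: ω = 35 rad/s.

35 rad/s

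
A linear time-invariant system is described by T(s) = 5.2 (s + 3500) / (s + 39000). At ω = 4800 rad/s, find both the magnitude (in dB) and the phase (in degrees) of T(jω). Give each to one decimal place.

|j4800 + 3500| = √(4800² + 3500²) = 5941
|j4800 + 39000| = √(4800² + 39000²) = 3.929e+04
|T(j4800)| = 5.2 × 5941 / 3.929e+04 = 0.78614
20 log₁₀(0.78614) = -2.09 dB
∠(j4800 + 3500) = arctan(4800/3500) = 53.90°
∠(j4800 + 39000) = arctan(4800/39000) = 7.02°
∠T(j4800) = 53.90° − 7.02° = 46.89°

|T| = -2.1 dB, ∠T = 46.9 deg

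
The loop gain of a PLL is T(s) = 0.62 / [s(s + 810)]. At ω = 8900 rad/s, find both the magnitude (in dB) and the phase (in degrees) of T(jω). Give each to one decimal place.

|j8900 + 810| = √(8900² + 810²) = 8937
|j8900| = 8900
|T(j8900)| = 0.62 / (8937 × 8900) = 7.7951e-09
20 log₁₀(7.7951e-09) = -162.16 dB
∠(j8900 + 810) = arctan(8900/810) = 84.80°
∠(j8900) = 90.00°
∠T(j8900) = − (84.80° + 90.00°) = -174.80°

|T| = -162.2 dB, ∠T = -174.8°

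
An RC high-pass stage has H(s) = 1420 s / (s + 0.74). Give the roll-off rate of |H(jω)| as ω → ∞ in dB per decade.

With 1 zero and 1 pole, the high-frequency asymptotic slope is 20 × (1 − 1) = 0 dB/decade.

0 dB/decade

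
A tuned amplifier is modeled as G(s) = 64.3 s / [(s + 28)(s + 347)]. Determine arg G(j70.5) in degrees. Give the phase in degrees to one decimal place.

10.2°

∠(j70.5) = 90.00°
∠(j70.5 + 28) = arctan(70.5/28) = 68.34°
∠(j70.5 + 347) = arctan(70.5/347) = 11.48°
∠G(j70.5) = 90.00° − (68.34° + 11.48°) = 10.18°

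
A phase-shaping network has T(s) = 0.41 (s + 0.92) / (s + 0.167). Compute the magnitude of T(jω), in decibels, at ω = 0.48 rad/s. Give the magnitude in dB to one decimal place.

-1.5 dB

|j0.48 + 0.92| = √(0.48² + 0.92²) = 1.038
|j0.48 + 0.167| = √(0.48² + 0.167²) = 0.5082
|T(j0.48)| = 0.41 × 1.038 / 0.5082 = 0.83714
20 log₁₀(0.83714) = -1.54 dB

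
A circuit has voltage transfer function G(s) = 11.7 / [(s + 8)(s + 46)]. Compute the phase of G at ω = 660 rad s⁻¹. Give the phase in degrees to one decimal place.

∠(j660 + 8) = arctan(660/8) = 89.31°
∠(j660 + 46) = arctan(660/46) = 86.01°
∠G(j660) = − (89.31° + 86.01°) = -175.32°

-175.3°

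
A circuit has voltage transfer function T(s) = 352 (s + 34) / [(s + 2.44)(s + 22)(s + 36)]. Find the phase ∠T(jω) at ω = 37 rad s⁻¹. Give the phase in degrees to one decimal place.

∠(j37 + 34) = arctan(37/34) = 47.42°
∠(j37 + 2.44) = arctan(37/2.44) = 86.23°
∠(j37 + 22) = arctan(37/22) = 59.26°
∠(j37 + 36) = arctan(37/36) = 45.78°
∠T(j37) = 47.42° − (86.23° + 59.26° + 45.78°) = -143.86°

-143.9°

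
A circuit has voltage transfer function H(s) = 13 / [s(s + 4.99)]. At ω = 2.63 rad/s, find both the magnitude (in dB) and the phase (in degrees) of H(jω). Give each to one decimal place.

|H| = -1.1 dB, ∠H = -117.8°

|j2.63 + 4.99| = √(2.63² + 4.99²) = 5.641
|j2.63| = 2.63
|H(j2.63)| = 13 / (5.641 × 2.63) = 0.87631
20 log₁₀(0.87631) = -1.15 dB
∠(j2.63 + 4.99) = arctan(2.63/4.99) = 27.79°
∠(j2.63) = 90.00°
∠H(j2.63) = − (27.79° + 90.00°) = -117.79°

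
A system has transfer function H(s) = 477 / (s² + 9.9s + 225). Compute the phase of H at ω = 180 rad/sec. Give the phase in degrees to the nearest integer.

-177°

∠[(j180)² + 9.9(j180) + 225] = ∠[-32175 + j1782] = 176.83°
∠H(j180) = −176.83° = -176.83°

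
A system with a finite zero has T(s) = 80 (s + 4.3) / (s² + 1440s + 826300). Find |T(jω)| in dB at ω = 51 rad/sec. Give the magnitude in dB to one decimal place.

-46.1 dB

|j51 + 4.3| = √(51² + 4.3²) = 51.18
|(j51)² + 1440(j51) + 826300| = |8.237e+05 + j73440| = 8.27e+05
|T(j51)| = 80 × 51.18 / 8.27e+05 = 0.0049512
20 log₁₀(0.0049512) = -46.11 dB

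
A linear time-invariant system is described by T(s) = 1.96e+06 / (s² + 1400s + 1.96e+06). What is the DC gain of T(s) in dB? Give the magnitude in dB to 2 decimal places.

T(0) = 1.96e+06 / 1.96e+06 = 1
20 log₁₀(1) = 0.000 dB

0.00 dB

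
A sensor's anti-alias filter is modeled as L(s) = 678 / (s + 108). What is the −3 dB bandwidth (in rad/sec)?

For a single-pole low-pass, the −3 dB point is at the pole: ω = 108 rad/sec.

108 rad/sec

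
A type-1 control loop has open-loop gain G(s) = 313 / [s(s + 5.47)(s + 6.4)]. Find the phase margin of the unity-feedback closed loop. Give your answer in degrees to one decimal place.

8.4°

Gain crossover: |G(jω)| = 1 at ω ≈ 5.11 rad/s.
∠G(j5.11) = −90° − arctan(5.11/5.47) − arctan(5.11/6.4) ≈ -171.63°
PM = 180° + (-171.63°) = 8.37°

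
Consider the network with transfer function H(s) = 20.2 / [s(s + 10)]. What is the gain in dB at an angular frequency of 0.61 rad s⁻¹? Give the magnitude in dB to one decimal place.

|j0.61 + 10| = √(0.61² + 10²) = 10.02
|j0.61| = 0.61
|H(j0.61)| = 20.2 / (10.02 × 0.61) = 3.3053
20 log₁₀(3.3053) = 10.38 dB

10.4 dB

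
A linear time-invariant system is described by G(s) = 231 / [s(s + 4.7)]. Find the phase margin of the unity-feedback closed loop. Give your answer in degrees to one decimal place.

17.6 deg

Gain crossover: |G(jω)| = 1 at ω ≈ 14.8 rad s⁻¹.
∠G(j14.8) = −90° − arctan(14.8/4.7) ≈ -162.43°
PM = 180° + (-162.43°) = 17.57°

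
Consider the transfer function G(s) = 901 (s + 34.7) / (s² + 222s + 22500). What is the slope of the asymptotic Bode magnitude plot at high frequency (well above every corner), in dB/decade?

With 1 zero and 2 poles, the high-frequency asymptotic slope is 20 × (1 − 2) = -20 dB/decade.

-20 dB/decade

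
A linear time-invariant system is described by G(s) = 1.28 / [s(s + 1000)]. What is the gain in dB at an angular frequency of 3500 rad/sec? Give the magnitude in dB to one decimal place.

-140.0 dB

|j3500 + 1000| = √(3500² + 1000²) = 3640
|j3500| = 3500
|G(j3500)| = 1.28 / (3640 × 3500) = 1.0047e-07
20 log₁₀(1.0047e-07) = -139.96 dB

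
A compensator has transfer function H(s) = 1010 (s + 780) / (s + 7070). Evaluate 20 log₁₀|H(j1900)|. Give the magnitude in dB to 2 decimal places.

|j1900 + 780| = √(1900² + 780²) = 2054
|j1900 + 7070| = √(1900² + 7070²) = 7321
|H(j1900)| = 1010 × 2054 / 7321 = 283.36
20 log₁₀(283.36) = 49.047 dB

49.05 dB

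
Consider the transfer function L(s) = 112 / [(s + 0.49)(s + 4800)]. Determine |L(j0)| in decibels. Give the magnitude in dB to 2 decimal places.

-26.44 dB

L(0) = 112 / (0.49 × 4800) = 0.047619
20 log₁₀(0.047619) = -26.444 dB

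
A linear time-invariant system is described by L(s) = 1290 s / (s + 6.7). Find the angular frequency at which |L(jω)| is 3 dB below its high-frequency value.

6.7 rad/s

For a single-pole high-pass, the −3 dB point is at the pole: ω = 6.7 rad/s.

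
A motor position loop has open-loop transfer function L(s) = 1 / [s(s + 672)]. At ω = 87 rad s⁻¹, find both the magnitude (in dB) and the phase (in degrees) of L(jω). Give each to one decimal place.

|j87 + 672| = √(87² + 672²) = 677.6
|j87| = 87
|L(j87)| = 1 / (677.6 × 87) = 1.6963e-05
20 log₁₀(1.6963e-05) = -95.41 dB
∠(j87 + 672) = arctan(87/672) = 7.38°
∠(j87) = 90.00°
∠L(j87) = − (7.38° + 90.00°) = -97.38°

|L| = -95.4 dB, ∠L = -97.4°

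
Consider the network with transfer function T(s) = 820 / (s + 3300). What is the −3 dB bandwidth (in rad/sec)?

For a single-pole low-pass, the −3 dB point is at the pole: ω = 3300 rad/sec.

3300 rad/sec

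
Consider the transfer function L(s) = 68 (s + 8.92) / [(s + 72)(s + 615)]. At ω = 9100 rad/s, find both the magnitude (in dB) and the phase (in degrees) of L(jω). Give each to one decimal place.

|L| = -42.6 dB, ∠L = -85.7°

|j9100 + 8.92| = √(9100² + 8.92²) = 9100
|j9100 + 72| = √(9100² + 72²) = 9100
|j9100 + 615| = √(9100² + 615²) = 9121
|L(j9100)| = 68 × 9100 / (9100 × 9121) = 0.0074553
20 log₁₀(0.0074553) = -42.55 dB
∠(j9100 + 8.92) = arctan(9100/8.92) = 89.94°
∠(j9100 + 72) = arctan(9100/72) = 89.55°
∠(j9100 + 615) = arctan(9100/615) = 86.13°
∠L(j9100) = 89.94° − (89.55° + 86.13°) = -85.74°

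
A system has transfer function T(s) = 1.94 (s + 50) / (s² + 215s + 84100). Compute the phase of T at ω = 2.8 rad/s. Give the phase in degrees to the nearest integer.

3 deg

∠(j2.8 + 50) = arctan(2.8/50) = 3.21°
∠[(j2.8)² + 215(j2.8) + 84100] = ∠[84092 + j602] = 0.41°
∠T(j2.8) = 3.21° − 0.41° = 2.80°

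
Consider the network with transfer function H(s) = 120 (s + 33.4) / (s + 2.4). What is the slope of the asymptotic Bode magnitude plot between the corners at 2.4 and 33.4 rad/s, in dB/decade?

-20 dB/decade

In this band the factors already past their corner are: pole at 2.4; net slope = -20 dB/decade.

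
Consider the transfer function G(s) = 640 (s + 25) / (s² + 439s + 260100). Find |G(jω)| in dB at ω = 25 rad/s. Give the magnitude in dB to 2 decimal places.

-21.20 dB

|j25 + 25| = √(25² + 25²) = 35.36
|(j25)² + 439(j25) + 260100| = |2.5948e+05 + j10975| = 2.597e+05
|G(j25)| = 640 × 35.36 / 2.597e+05 = 0.087127
20 log₁₀(0.087127) = -21.197 dB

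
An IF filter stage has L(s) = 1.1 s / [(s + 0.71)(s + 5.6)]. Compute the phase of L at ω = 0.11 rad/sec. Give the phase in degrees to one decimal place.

∠(j0.11) = 90.00°
∠(j0.11 + 0.71) = arctan(0.11/0.71) = 8.81°
∠(j0.11 + 5.6) = arctan(0.11/5.6) = 1.13°
∠L(j0.11) = 90.00° − (8.81° + 1.13°) = 80.07°

80.1°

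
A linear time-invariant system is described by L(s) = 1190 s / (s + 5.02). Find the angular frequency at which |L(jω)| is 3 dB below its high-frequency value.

5.02 rad/s

For a single-pole high-pass, the −3 dB point is at the pole: ω = 5.02 rad/s.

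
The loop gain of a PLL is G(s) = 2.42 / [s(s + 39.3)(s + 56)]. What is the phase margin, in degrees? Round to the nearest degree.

Gain crossover: |G(jω)| = 1 at ω ≈ 0.0011 rad/s.
∠G(j0.0011) = −90° − arctan(0.0011/39.3) − arctan(0.0011/56) ≈ -90.00°
PM = 180° + (-90.00°) = 90.00°

90°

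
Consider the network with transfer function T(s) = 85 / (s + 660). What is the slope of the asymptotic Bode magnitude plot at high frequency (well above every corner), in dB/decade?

With 0 zeros and 1 pole, the high-frequency asymptotic slope is 20 × (0 − 1) = -20 dB/decade.

-20 dB/decade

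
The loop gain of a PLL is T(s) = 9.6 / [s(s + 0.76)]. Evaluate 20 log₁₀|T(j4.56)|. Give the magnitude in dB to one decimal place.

-6.8 dB

|j4.56 + 0.76| = √(4.56² + 0.76²) = 4.623
|j4.56| = 4.56
|T(j4.56)| = 9.6 / (4.623 × 4.56) = 0.4554
20 log₁₀(0.4554) = -6.83 dB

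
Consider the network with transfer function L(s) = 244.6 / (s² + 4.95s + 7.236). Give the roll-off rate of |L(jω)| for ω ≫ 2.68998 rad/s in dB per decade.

With 0 zeros and 2 poles, the high-frequency asymptotic slope is 20 × (0 − 2) = -40 dB/decade.

-40 dB/decade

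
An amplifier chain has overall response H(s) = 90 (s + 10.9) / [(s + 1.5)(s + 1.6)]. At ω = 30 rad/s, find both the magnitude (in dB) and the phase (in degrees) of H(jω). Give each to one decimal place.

|H| = 10.1 dB, ∠H = -104.1 deg

|j30 + 10.9| = √(30² + 10.9²) = 31.92
|j30 + 1.5| = √(30² + 1.5²) = 30.04
|j30 + 1.6| = √(30² + 1.6²) = 30.04
|H(j30)| = 90 × 31.92 / (30.04 × 30.04) = 3.1834
20 log₁₀(3.1834) = 10.06 dB
∠(j30 + 10.9) = arctan(30/10.9) = 70.03°
∠(j30 + 1.5) = arctan(30/1.5) = 87.14°
∠(j30 + 1.6) = arctan(30/1.6) = 86.95°
∠H(j30) = 70.03° − (87.14° + 86.95°) = -104.05°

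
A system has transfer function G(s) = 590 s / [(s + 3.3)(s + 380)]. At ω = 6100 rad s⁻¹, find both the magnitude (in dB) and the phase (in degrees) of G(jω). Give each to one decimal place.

|j6100| = 6100
|j6100 + 3.3| = √(6100² + 3.3²) = 6100
|j6100 + 380| = √(6100² + 380²) = 6112
|G(j6100)| = 590 × 6100 / (6100 × 6112) = 0.096534
20 log₁₀(0.096534) = -20.31 dB
∠(j6100) = 90.00°
∠(j6100 + 3.3) = arctan(6100/3.3) = 89.97°
∠(j6100 + 380) = arctan(6100/380) = 86.44°
∠G(j6100) = 90.00° − (89.97° + 86.44°) = -86.40°

|G| = -20.3 dB, ∠G = -86.4°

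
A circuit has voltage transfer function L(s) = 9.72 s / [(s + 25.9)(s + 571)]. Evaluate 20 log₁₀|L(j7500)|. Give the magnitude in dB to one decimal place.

-57.8 dB

|j7500| = 7500
|j7500 + 25.9| = √(7500² + 25.9²) = 7500
|j7500 + 571| = √(7500² + 571²) = 7522
|L(j7500)| = 9.72 × 7500 / (7500 × 7522) = 0.0012923
20 log₁₀(0.0012923) = -57.77 dB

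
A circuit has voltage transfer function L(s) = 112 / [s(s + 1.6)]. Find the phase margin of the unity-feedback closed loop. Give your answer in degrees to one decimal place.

Gain crossover: |L(jω)| = 1 at ω ≈ 10.5 rad/s.
∠L(j10.5) = −90° − arctan(10.5/1.6) ≈ -171.35°
PM = 180° + (-171.35°) = 8.65°

8.6 deg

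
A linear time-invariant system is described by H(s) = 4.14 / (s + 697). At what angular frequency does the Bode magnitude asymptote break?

697 rad/s

The single real pole at s = −697 gives a corner at ω = 697 rad/s.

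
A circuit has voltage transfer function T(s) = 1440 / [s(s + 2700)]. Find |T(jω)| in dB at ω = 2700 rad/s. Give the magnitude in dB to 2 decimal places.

-77.10 dB

|j2700 + 2700| = √(2700² + 2700²) = 3818
|j2700| = 2700
|T(j2700)| = 1440 / (3818 × 2700) = 0.00013968
20 log₁₀(0.00013968) = -77.098 dB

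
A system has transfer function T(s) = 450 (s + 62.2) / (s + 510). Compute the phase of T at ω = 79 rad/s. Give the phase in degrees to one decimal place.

∠(j79 + 62.2) = arctan(79/62.2) = 51.79°
∠(j79 + 510) = arctan(79/510) = 8.81°
∠T(j79) = 51.79° − 8.81° = 42.98°

43.0°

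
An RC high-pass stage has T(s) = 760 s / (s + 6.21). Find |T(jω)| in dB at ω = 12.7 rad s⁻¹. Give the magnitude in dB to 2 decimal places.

|j12.7| = 12.7
|j12.7 + 6.21| = √(12.7² + 6.21²) = 14.14
|T(j12.7)| = 760 × 12.7 / 14.14 = 682.75
20 log₁₀(682.75) = 56.685 dB

56.69 dB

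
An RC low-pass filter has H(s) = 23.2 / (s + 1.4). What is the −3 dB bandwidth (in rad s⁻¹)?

1.4 rad s⁻¹

For a single-pole low-pass, the −3 dB point is at the pole: ω = 1.4 rad s⁻¹.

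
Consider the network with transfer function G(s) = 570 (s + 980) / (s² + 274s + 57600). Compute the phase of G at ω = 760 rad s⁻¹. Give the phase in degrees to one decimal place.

∠(j760 + 980) = arctan(760/980) = 37.79°
∠[(j760)² + 274(j760) + 57600] = ∠[-5.2e+05 + j2.0824e+05] = 158.18°
∠G(j760) = 37.79° − 158.18° = -120.38°

-120.4 deg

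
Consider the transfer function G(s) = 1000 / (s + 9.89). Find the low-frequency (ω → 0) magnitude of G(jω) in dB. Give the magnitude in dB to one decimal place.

40.1 dB

G(0) = 1000 / 9.89 = 101.11
20 log₁₀(101.11) = 40.10 dB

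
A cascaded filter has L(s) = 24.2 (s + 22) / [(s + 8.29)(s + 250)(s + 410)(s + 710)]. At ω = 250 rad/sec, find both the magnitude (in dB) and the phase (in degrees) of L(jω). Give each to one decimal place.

|L| = -134.4 dB, ∠L = -98.9 deg

|j250 + 22| = √(250² + 22²) = 251
|j250 + 8.29| = √(250² + 8.29²) = 250.1
|j250 + 250| = √(250² + 250²) = 353.6
|j250 + 410| = √(250² + 410²) = 480.2
|j250 + 710| = √(250² + 710²) = 752.7
|L(j250)| = 24.2 × 251 / (250.1 × 353.6 × 480.2 × 752.7) = 1.8999e-07
20 log₁₀(1.8999e-07) = -134.43 dB
∠(j250 + 22) = arctan(250/22) = 84.97°
∠(j250 + 8.29) = arctan(250/8.29) = 88.10°
∠(j250 + 250) = arctan(250/250) = 45.00°
∠(j250 + 410) = arctan(250/410) = 31.37°
∠(j250 + 710) = arctan(250/710) = 19.40°
∠L(j250) = 84.97° − (88.10° + 45.00° + 31.37° + 19.40°) = -98.90°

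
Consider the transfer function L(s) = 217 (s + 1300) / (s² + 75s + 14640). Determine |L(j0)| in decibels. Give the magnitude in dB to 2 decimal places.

25.70 dB

L(0) = 217 × 1300 / 14640 = 19.269
20 log₁₀(19.269) = 25.697 dB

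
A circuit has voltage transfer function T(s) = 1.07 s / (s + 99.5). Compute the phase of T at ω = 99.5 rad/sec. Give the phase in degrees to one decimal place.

∠(j99.5) = 90.00°
∠(j99.5 + 99.5) = arctan(99.5/99.5) = 45.00°
∠T(j99.5) = 90.00° − 45.00° = 45.00°

45.0°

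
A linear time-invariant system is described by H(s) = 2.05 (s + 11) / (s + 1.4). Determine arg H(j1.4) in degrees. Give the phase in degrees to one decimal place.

-37.7°

∠(j1.4 + 11) = arctan(1.4/11) = 7.25°
∠(j1.4 + 1.4) = arctan(1.4/1.4) = 45.00°
∠H(j1.4) = 7.25° − 45.00° = -37.75°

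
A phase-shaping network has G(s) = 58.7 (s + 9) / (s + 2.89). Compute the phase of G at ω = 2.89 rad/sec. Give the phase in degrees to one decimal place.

-27.2 deg

∠(j2.89 + 9) = arctan(2.89/9) = 17.80°
∠(j2.89 + 2.89) = arctan(2.89/2.89) = 45.00°
∠G(j2.89) = 17.80° − 45.00° = -27.20°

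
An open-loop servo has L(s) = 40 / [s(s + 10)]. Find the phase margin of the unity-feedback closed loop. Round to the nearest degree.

Gain crossover: |L(jω)| = 1 at ω ≈ 3.75 rad/s.
∠L(j3.75) = −90° − arctan(3.75/10) ≈ -110.54°
PM = 180° + (-110.54°) = 69.46°

69°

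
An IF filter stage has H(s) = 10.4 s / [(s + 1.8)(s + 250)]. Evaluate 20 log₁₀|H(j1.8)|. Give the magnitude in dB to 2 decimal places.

|j1.8| = 1.8
|j1.8 + 1.8| = √(1.8² + 1.8²) = 2.546
|j1.8 + 250| = √(1.8² + 250²) = 250
|H(j1.8)| = 10.4 × 1.8 / (2.546 × 250) = 0.029415
20 log₁₀(0.029415) = -30.629 dB

-30.63 dB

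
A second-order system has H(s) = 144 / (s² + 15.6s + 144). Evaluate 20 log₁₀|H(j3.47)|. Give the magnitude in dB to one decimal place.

0.1 dB

|(j3.47)² + 15.6(j3.47) + 144| = |131.96 + j54.132| = 142.6
|H(j3.47)| = 144 / 142.6 = 1.0096
20 log₁₀(1.0096) = 0.08 dB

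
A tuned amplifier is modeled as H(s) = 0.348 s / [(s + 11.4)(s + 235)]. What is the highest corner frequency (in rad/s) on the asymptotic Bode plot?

Break frequencies occur at each pole and zero magnitude: 11.4 rad/s, 235 rad/s.
The highest is 235 rad/s.

235 rad/s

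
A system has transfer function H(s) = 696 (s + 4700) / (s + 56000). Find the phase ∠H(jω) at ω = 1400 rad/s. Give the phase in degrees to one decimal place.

15.2°

∠(j1400 + 4700) = arctan(1400/4700) = 16.59°
∠(j1400 + 56000) = arctan(1400/56000) = 1.43°
∠H(j1400) = 16.59° − 1.43° = 15.16°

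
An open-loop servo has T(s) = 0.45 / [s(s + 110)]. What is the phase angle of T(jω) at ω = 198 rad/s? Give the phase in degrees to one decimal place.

-150.9°

∠(j198 + 110) = arctan(198/110) = 60.95°
∠(j198) = 90.00°
∠T(j198) = − (60.95° + 90.00°) = -150.95°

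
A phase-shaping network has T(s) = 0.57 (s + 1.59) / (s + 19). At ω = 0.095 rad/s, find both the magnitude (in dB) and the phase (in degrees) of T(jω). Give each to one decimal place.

|j0.095 + 1.59| = √(0.095² + 1.59²) = 1.593
|j0.095 + 19| = √(0.095² + 19²) = 19
|T(j0.095)| = 0.57 × 1.593 / 19 = 0.047784
20 log₁₀(0.047784) = -26.41 dB
∠(j0.095 + 1.59) = arctan(0.095/1.59) = 3.42°
∠(j0.095 + 19) = arctan(0.095/19) = 0.29°
∠T(j0.095) = 3.42° − 0.29° = 3.13°

|T| = -26.4 dB, ∠T = 3.1°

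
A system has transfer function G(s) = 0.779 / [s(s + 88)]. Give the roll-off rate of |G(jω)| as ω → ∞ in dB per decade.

With 0 zeros and 2 poles, the high-frequency asymptotic slope is 20 × (0 − 2) = -40 dB/decade.

-40 dB/decade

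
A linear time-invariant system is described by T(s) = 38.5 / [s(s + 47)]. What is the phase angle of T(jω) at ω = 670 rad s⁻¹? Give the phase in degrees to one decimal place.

∠(j670 + 47) = arctan(670/47) = 85.99°
∠(j670) = 90.00°
∠T(j670) = − (85.99° + 90.00°) = -175.99°

-176.0°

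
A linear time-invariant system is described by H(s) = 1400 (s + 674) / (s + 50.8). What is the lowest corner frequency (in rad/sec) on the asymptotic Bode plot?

Break frequencies occur at each pole and zero magnitude: 50.8 rad/sec, 674 rad/sec.
The lowest is 50.8 rad/sec.

50.8 rad/sec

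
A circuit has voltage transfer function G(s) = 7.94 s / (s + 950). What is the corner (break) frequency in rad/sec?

950 rad/sec

The single real pole at s = −950 gives a corner at ω = 950 rad/sec.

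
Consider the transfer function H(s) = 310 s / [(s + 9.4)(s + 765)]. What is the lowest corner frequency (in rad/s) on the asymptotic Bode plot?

Break frequencies occur at each pole and zero magnitude: 9.4 rad/s, 765 rad/s.
The lowest is 9.4 rad/s.

9.4 rad/s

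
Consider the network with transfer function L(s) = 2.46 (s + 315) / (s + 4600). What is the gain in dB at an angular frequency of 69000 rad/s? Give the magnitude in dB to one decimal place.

7.8 dB

|j69000 + 315| = √(69000² + 315²) = 6.9e+04
|j69000 + 4600| = √(69000² + 4600²) = 6.915e+04
|L(j69000)| = 2.46 × 6.9e+04 / 6.915e+04 = 2.4546
20 log₁₀(2.4546) = 7.80 dB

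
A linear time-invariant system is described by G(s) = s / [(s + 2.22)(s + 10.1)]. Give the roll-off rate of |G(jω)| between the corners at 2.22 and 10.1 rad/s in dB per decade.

0 dB/decade

In this band the factors already past their corner are: 1 differentiator zero, pole at 2.22; net slope = 0 dB/decade.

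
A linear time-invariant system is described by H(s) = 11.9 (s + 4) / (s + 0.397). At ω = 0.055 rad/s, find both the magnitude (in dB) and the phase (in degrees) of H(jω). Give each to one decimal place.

|H| = 41.5 dB, ∠H = -7.1 deg

|j0.055 + 4| = √(0.055² + 4²) = 4
|j0.055 + 0.397| = √(0.055² + 0.397²) = 0.4008
|H(j0.055)| = 11.9 × 4 / 0.4008 = 118.78
20 log₁₀(118.78) = 41.49 dB
∠(j0.055 + 4) = arctan(0.055/4) = 0.79°
∠(j0.055 + 0.397) = arctan(0.055/0.397) = 7.89°
∠H(j0.055) = 0.79° − 7.89° = -7.10°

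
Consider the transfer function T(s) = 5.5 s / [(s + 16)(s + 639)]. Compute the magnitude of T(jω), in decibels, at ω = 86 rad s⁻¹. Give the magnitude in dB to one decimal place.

|j86| = 86
|j86 + 16| = √(86² + 16²) = 87.48
|j86 + 639| = √(86² + 639²) = 644.8
|T(j86)| = 5.5 × 86 / (87.48 × 644.8) = 0.0083864
20 log₁₀(0.0083864) = -41.53 dB

-41.5 dB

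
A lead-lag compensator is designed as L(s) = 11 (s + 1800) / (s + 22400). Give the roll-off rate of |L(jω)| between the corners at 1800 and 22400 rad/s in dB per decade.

20 dB/decade

In this band the factors already past their corner are: zero at 1800; net slope = 20 dB/decade.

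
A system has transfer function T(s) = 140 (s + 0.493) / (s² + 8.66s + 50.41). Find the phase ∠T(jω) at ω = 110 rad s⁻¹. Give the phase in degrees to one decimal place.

∠(j110 + 0.493) = arctan(110/0.493) = 89.74°
∠[(j110)² + 8.66(j110) + 50.41] = ∠[-12050 + j952.6] = 175.48°
∠T(j110) = 89.74° − 175.48° = -85.74°

-85.7°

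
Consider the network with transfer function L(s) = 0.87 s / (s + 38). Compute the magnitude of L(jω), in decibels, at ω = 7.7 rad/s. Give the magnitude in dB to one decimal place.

-15.3 dB

|j7.7| = 7.7
|j7.7 + 38| = √(7.7² + 38²) = 38.77
|L(j7.7)| = 0.87 × 7.7 / 38.77 = 0.17278
20 log₁₀(0.17278) = -15.25 dB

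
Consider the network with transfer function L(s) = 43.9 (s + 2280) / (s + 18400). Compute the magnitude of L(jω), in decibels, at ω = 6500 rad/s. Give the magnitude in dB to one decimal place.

|j6500 + 2280| = √(6500² + 2280²) = 6888
|j6500 + 18400| = √(6500² + 18400²) = 1.951e+04
|L(j6500)| = 43.9 × 6888 / 1.951e+04 = 15.496
20 log₁₀(15.496) = 23.80 dB

23.8 dB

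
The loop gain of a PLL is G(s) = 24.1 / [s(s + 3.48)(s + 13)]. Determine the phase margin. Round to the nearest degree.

79°

Gain crossover: |G(jω)| = 1 at ω ≈ 0.526 rad s⁻¹.
∠G(j0.526) = −90° − arctan(0.526/3.48) − arctan(0.526/13) ≈ -100.92°
PM = 180° + (-100.92°) = 79.08°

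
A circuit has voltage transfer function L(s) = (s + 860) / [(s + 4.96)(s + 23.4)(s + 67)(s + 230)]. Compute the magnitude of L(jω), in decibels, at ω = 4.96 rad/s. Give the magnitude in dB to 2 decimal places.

-69.59 dB

|j4.96 + 860| = √(4.96² + 860²) = 860
|j4.96 + 4.96| = √(4.96² + 4.96²) = 7.014
|j4.96 + 23.4| = √(4.96² + 23.4²) = 23.92
|j4.96 + 67| = √(4.96² + 67²) = 67.18
|j4.96 + 230| = √(4.96² + 230²) = 230.1
|L(j4.96)| = 1 × 860 / (7.014 × 23.92 × 67.18 × 230.1) = 0.00033163
20 log₁₀(0.00033163) = -69.587 dB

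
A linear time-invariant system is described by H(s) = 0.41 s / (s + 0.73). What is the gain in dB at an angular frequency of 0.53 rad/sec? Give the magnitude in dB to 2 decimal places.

-12.36 dB

|j0.53| = 0.53
|j0.53 + 0.73| = √(0.53² + 0.73²) = 0.9021
|H(j0.53)| = 0.41 × 0.53 / 0.9021 = 0.24088
20 log₁₀(0.24088) = -12.364 dB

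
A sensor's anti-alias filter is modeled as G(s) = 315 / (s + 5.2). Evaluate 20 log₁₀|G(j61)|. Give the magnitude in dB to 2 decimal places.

|j61 + 5.2| = √(61² + 5.2²) = 61.22
|G(j61)| = 315 / 61.22 = 5.1453
20 log₁₀(5.1453) = 14.228 dB

14.23 dB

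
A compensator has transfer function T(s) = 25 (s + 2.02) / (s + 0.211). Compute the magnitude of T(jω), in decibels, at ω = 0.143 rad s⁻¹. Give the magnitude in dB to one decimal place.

|j0.143 + 2.02| = √(0.143² + 2.02²) = 2.025
|j0.143 + 0.211| = √(0.143² + 0.211²) = 0.2549
|T(j0.143)| = 25 × 2.025 / 0.2549 = 198.62
20 log₁₀(198.62) = 45.96 dB

46.0 dB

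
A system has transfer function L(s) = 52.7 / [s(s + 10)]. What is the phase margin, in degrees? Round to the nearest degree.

Gain crossover: |L(jω)| = 1 at ω ≈ 4.76 rad s⁻¹.
∠L(j4.76) = −90° − arctan(4.76/10) ≈ -115.45°
PM = 180° + (-115.45°) = 64.55°

65 deg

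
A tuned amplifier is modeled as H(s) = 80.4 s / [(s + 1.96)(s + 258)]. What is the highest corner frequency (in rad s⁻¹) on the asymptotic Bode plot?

258 rad s⁻¹

Break frequencies occur at each pole and zero magnitude: 1.96 rad s⁻¹, 258 rad s⁻¹.
The highest is 258 rad s⁻¹.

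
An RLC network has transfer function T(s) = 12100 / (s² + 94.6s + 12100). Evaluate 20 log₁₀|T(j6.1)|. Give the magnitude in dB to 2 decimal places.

0.02 dB

|(j6.1)² + 94.6(j6.1) + 12100| = |12063 + j577.06| = 1.208e+04
|T(j6.1)| = 12100 / 1.208e+04 = 1.0019
20 log₁₀(1.0019) = 0.017 dB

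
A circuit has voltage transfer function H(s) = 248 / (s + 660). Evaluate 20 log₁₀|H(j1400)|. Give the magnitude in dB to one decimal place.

|j1400 + 660| = √(1400² + 660²) = 1548
|H(j1400)| = 248 / 1548 = 0.16023
20 log₁₀(0.16023) = -15.91 dB

-15.9 dB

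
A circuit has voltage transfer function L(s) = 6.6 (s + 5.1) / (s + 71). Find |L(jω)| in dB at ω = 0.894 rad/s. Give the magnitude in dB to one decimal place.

|j0.894 + 5.1| = √(0.894² + 5.1²) = 5.178
|j0.894 + 71| = √(0.894² + 71²) = 71.01
|L(j0.894)| = 6.6 × 5.178 / 71.01 = 0.48128
20 log₁₀(0.48128) = -6.35 dB

-6.4 dB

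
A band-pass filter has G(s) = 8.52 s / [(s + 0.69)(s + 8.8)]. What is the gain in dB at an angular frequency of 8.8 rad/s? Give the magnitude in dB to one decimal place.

-3.3 dB

|j8.8| = 8.8
|j8.8 + 0.69| = √(8.8² + 0.69²) = 8.827
|j8.8 + 8.8| = √(8.8² + 8.8²) = 12.45
|G(j8.8)| = 8.52 × 8.8 / (8.827 × 12.45) = 0.68251
20 log₁₀(0.68251) = -3.32 dB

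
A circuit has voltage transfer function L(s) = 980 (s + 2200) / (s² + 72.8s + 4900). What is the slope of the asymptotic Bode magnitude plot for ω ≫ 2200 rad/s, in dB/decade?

-20 dB/decade

With 1 zero and 2 poles, the high-frequency asymptotic slope is 20 × (1 − 2) = -20 dB/decade.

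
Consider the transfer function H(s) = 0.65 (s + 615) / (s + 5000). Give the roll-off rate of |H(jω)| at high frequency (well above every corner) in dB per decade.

With 1 zero and 1 pole, the high-frequency asymptotic slope is 20 × (1 − 1) = 0 dB/decade.

0 dB/decade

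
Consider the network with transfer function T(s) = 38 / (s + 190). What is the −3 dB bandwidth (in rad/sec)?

190 rad/sec

For a single-pole low-pass, the −3 dB point is at the pole: ω = 190 rad/sec.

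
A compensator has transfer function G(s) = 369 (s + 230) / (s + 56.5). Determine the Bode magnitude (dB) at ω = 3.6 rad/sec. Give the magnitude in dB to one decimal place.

63.5 dB

|j3.6 + 230| = √(3.6² + 230²) = 230
|j3.6 + 56.5| = √(3.6² + 56.5²) = 56.61
|G(j3.6)| = 369 × 230 / 56.61 = 1499.3
20 log₁₀(1499.3) = 63.52 dB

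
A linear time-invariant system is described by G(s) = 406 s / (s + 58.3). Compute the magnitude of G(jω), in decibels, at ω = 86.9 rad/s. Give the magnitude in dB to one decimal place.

|j86.9| = 86.9
|j86.9 + 58.3| = √(86.9² + 58.3²) = 104.6
|G(j86.9)| = 406 × 86.9 / 104.6 = 337.15
20 log₁₀(337.15) = 50.56 dB

50.6 dB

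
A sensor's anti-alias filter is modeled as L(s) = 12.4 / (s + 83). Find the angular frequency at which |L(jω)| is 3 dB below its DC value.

83 rad s⁻¹

For a single-pole low-pass, the −3 dB point is at the pole: ω = 83 rad s⁻¹.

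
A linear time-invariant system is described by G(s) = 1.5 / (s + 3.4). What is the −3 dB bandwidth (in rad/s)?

For a single-pole low-pass, the −3 dB point is at the pole: ω = 3.4 rad/s.

3.4 rad/s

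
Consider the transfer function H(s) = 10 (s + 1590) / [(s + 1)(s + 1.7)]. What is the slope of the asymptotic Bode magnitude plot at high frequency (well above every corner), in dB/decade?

-20 dB/decade

With 1 zero and 2 poles, the high-frequency asymptotic slope is 20 × (1 − 2) = -20 dB/decade.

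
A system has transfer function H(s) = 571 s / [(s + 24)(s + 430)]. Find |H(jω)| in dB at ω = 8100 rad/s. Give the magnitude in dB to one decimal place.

-23.0 dB

|j8100| = 8100
|j8100 + 24| = √(8100² + 24²) = 8100
|j8100 + 430| = √(8100² + 430²) = 8111
|H(j8100)| = 571 × 8100 / (8100 × 8111) = 0.070394
20 log₁₀(0.070394) = -23.05 dB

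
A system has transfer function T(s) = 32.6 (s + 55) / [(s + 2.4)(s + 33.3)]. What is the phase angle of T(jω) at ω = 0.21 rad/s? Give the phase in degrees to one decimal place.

-5.1°

∠(j0.21 + 55) = arctan(0.21/55) = 0.22°
∠(j0.21 + 2.4) = arctan(0.21/2.4) = 5.00°
∠(j0.21 + 33.3) = arctan(0.21/33.3) = 0.36°
∠T(j0.21) = 0.22° − (5.00° + 0.36°) = -5.14°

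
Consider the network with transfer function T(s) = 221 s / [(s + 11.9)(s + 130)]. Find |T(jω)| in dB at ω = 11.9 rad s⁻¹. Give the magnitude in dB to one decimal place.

1.6 dB

|j11.9| = 11.9
|j11.9 + 11.9| = √(11.9² + 11.9²) = 16.83
|j11.9 + 130| = √(11.9² + 130²) = 130.5
|T(j11.9)| = 221 × 11.9 / (16.83 × 130.5) = 1.1971
20 log₁₀(1.1971) = 1.56 dB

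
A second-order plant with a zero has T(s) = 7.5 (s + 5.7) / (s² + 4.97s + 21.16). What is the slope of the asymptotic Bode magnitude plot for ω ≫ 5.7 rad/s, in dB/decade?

-20 dB/decade

With 1 zero and 2 poles, the high-frequency asymptotic slope is 20 × (1 − 2) = -20 dB/decade.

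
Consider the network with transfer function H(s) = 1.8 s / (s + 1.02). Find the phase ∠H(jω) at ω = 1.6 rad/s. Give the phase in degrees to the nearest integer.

∠(j1.6) = 90.00°
∠(j1.6 + 1.02) = arctan(1.6/1.02) = 57.48°
∠H(j1.6) = 90.00° − 57.48° = 32.52°

33°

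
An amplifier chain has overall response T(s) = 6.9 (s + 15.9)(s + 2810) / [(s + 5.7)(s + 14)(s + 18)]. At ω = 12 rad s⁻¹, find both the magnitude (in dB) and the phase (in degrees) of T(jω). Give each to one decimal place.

|j12 + 15.9| = √(12² + 15.9²) = 19.92
|j12 + 2810| = √(12² + 2810²) = 2810
|j12 + 5.7| = √(12² + 5.7²) = 13.28
|j12 + 14| = √(12² + 14²) = 18.44
|j12 + 18| = √(12² + 18²) = 21.63
|T(j12)| = 6.9 × 19.92 × 2810 / (13.28 × 18.44 × 21.63) = 72.883
20 log₁₀(72.883) = 37.25 dB
∠(j12 + 15.9) = arctan(12/15.9) = 37.04°
∠(j12 + 2810) = arctan(12/2810) = 0.24°
∠(j12 + 5.7) = arctan(12/5.7) = 64.59°
∠(j12 + 14) = arctan(12/14) = 40.60°
∠(j12 + 18) = arctan(12/18) = 33.69°
∠T(j12) = 37.04° + 0.24° − (64.59° + 40.60° + 33.69°) = -101.60°

|T| = 37.3 dB, ∠T = -101.6°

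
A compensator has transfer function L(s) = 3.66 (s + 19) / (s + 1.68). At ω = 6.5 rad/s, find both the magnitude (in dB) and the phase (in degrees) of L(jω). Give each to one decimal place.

|L| = 20.8 dB, ∠L = -56.6°

|j6.5 + 19| = √(6.5² + 19²) = 20.08
|j6.5 + 1.68| = √(6.5² + 1.68²) = 6.714
|L(j6.5)| = 3.66 × 20.08 / 6.714 = 10.947
20 log₁₀(10.947) = 20.79 dB
∠(j6.5 + 19) = arctan(6.5/19) = 18.89°
∠(j6.5 + 1.68) = arctan(6.5/1.68) = 75.51°
∠L(j6.5) = 18.89° − 75.51° = -56.62°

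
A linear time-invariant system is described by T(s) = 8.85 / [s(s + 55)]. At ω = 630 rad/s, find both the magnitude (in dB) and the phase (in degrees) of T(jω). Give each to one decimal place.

|j630 + 55| = √(630² + 55²) = 632.4
|j630| = 630
|T(j630)| = 8.85 / (632.4 × 630) = 2.2213e-05
20 log₁₀(2.2213e-05) = -93.07 dB
∠(j630 + 55) = arctan(630/55) = 85.01°
∠(j630) = 90.00°
∠T(j630) = − (85.01° + 90.00°) = -175.01°

|T| = -93.1 dB, ∠T = -175.0°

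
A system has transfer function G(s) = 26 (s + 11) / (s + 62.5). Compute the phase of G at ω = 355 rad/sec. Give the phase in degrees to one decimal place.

8.2°

∠(j355 + 11) = arctan(355/11) = 88.23°
∠(j355 + 62.5) = arctan(355/62.5) = 80.02°
∠G(j355) = 88.23° − 80.02° = 8.21°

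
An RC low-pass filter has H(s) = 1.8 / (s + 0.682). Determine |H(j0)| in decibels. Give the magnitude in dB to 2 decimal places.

8.43 dB

H(0) = 1.8 / 0.682 = 2.6393
20 log₁₀(2.6393) = 8.430 dB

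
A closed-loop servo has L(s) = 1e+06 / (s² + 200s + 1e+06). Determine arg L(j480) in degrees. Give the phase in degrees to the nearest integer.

-7°

∠[(j480)² + 200(j480) + 1e+06] = ∠[7.696e+05 + j96000] = 7.11°
∠L(j480) = −7.11° = -7.11°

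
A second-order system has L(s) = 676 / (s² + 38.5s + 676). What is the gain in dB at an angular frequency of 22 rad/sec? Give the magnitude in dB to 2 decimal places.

-2.18 dB

|(j22)² + 38.5(j22) + 676| = |192 + j847| = 868.5
|L(j22)| = 676 / 868.5 = 0.77836
20 log₁₀(0.77836) = -2.176 dB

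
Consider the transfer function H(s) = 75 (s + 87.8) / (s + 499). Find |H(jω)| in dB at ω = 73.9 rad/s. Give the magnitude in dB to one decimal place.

24.6 dB

|j73.9 + 87.8| = √(73.9² + 87.8²) = 114.8
|j73.9 + 499| = √(73.9² + 499²) = 504.4
|H(j73.9)| = 75 × 114.8 / 504.4 = 17.063
20 log₁₀(17.063) = 24.64 dB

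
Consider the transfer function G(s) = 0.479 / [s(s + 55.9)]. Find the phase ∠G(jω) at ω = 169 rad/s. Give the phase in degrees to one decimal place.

∠(j169 + 55.9) = arctan(169/55.9) = 71.70°
∠(j169) = 90.00°
∠G(j169) = − (71.70° + 90.00°) = -161.70°

-161.7°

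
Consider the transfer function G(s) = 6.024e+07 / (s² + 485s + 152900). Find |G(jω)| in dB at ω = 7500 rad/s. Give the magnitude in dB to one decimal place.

|(j7500)² + 485(j7500) + 152900| = |-5.6097e+07 + j3.6375e+06| = 5.621e+07
|G(j7500)| = 6.024e+07 / 5.621e+07 = 1.0716
20 log₁₀(1.0716) = 0.60 dB

0.6 dB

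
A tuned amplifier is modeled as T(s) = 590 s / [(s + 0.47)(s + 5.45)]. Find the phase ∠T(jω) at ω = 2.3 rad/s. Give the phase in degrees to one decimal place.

∠(j2.3) = 90.00°
∠(j2.3 + 0.47) = arctan(2.3/0.47) = 78.45°
∠(j2.3 + 5.45) = arctan(2.3/5.45) = 22.88°
∠T(j2.3) = 90.00° − (78.45° + 22.88°) = -11.33°

-11.3 deg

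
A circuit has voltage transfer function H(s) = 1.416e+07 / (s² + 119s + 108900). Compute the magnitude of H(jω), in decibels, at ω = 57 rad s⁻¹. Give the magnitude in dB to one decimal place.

42.5 dB

|(j57)² + 119(j57) + 108900| = |1.0565e+05 + j6783| = 1.059e+05
|H(j57)| = 1.416e+07 / 1.059e+05 = 133.75
20 log₁₀(133.75) = 42.53 dB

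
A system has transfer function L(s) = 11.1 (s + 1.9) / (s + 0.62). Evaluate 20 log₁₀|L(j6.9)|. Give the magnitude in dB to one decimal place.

|j6.9 + 1.9| = √(6.9² + 1.9²) = 7.157
|j6.9 + 0.62| = √(6.9² + 0.62²) = 6.928
|L(j6.9)| = 11.1 × 7.157 / 6.928 = 11.467
20 log₁₀(11.467) = 21.19 dB

21.2 dB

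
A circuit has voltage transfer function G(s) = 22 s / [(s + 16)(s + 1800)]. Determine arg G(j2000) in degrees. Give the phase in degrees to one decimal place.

-47.6°

∠(j2000) = 90.00°
∠(j2000 + 16) = arctan(2000/16) = 89.54°
∠(j2000 + 1800) = arctan(2000/1800) = 48.01°
∠G(j2000) = 90.00° − (89.54° + 48.01°) = -47.55°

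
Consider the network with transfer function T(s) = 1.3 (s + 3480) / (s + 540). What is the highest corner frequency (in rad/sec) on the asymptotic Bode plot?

3480 rad/sec

Break frequencies occur at each pole and zero magnitude: 540 rad/sec, 3480 rad/sec.
The highest is 3480 rad/sec.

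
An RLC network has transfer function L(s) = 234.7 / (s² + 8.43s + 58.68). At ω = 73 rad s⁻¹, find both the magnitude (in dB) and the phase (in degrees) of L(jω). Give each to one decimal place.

|(j73)² + 8.43(j73) + 58.68| = |-5270.3 + j615.39| = 5306
|L(j73)| = 234.7 / 5306 = 0.044232
20 log₁₀(0.044232) = -27.09 dB
∠[(j73)² + 8.43(j73) + 58.68] = ∠[-5270.3 + j615.39] = 173.34°
∠L(j73) = −173.34° = -173.34°

|L| = -27.1 dB, ∠L = -173.3°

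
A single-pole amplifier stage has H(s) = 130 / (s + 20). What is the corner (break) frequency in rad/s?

20 rad/s

The single real pole at s = −20 gives a corner at ω = 20 rad/s.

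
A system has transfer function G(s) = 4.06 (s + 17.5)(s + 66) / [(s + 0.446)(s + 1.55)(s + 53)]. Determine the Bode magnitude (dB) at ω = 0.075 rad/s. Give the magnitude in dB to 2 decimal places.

42.01 dB

|j0.075 + 17.5| = √(0.075² + 17.5²) = 17.5
|j0.075 + 66| = √(0.075² + 66²) = 66
|j0.075 + 0.446| = √(0.075² + 0.446²) = 0.4523
|j0.075 + 1.55| = √(0.075² + 1.55²) = 1.552
|j0.075 + 53| = √(0.075² + 53²) = 53
|G(j0.075)| = 4.06 × 17.5 × 66 / (0.4523 × 1.552 × 53) = 126.07
20 log₁₀(126.07) = 42.012 dB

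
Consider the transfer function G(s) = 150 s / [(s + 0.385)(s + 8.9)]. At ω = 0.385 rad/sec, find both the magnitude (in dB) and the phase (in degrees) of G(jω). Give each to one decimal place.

|G| = 21.5 dB, ∠G = 42.5°

|j0.385| = 0.385
|j0.385 + 0.385| = √(0.385² + 0.385²) = 0.5445
|j0.385 + 8.9| = √(0.385² + 8.9²) = 8.908
|G(j0.385)| = 150 × 0.385 / (0.5445 × 8.908) = 11.906
20 log₁₀(11.906) = 21.52 dB
∠(j0.385) = 90.00°
∠(j0.385 + 0.385) = arctan(0.385/0.385) = 45.00°
∠(j0.385 + 8.9) = arctan(0.385/8.9) = 2.48°
∠G(j0.385) = 90.00° − (45.00° + 2.48°) = 42.52°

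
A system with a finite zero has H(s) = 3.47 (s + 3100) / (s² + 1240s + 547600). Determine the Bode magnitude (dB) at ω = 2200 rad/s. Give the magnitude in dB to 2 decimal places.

-51.72 dB

|j2200 + 3100| = √(2200² + 3100²) = 3801
|(j2200)² + 1240(j2200) + 547600| = |-4.2924e+06 + j2.728e+06| = 5.086e+06
|H(j2200)| = 3.47 × 3801 / 5.086e+06 = 0.0025935
20 log₁₀(0.0025935) = -51.722 dB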